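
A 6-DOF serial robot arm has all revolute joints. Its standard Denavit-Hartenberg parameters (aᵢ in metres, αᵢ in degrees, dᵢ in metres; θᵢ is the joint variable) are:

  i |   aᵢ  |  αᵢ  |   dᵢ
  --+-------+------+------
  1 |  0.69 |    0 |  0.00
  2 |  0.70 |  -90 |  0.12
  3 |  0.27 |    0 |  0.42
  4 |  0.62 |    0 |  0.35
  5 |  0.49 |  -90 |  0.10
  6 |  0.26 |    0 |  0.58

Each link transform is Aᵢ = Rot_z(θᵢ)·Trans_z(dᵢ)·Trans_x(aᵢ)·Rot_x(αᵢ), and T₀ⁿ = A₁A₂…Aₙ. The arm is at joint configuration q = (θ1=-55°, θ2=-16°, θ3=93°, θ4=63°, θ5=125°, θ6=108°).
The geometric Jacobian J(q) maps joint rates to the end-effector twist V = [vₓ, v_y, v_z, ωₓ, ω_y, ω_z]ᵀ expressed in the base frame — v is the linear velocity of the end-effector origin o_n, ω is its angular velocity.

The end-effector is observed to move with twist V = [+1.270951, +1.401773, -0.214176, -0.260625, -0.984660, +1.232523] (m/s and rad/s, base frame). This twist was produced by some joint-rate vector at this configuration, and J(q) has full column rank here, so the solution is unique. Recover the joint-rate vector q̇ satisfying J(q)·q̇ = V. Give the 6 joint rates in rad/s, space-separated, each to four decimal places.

0.7800 0.6170 -0.5580 -0.0850 0.0760 0.8620

o_n = [1.2343, -1.0877, -0.1103]
J₁: ẑ×o_n = [1.0877, 1.2343, -0.0000], ω = ẑ
J2: z=[0.0000, 0.0000, 1.0000] o=[0.3958, -0.5652, 0.0000] → [0.5225, 0.8385, -0.0000, 0.0000, 0.0000, 1.0000]
J3: z=[0.9455, 0.3256, 0.0000] o=[0.6237, -1.2271, 0.1200] → [-0.0750, 0.2178, -0.0670, 0.9455, 0.3256, 0.0000]
J4: z=[0.9455, 0.3256, 0.0000] o=[1.0162, -1.0770, -0.1496] → [0.0128, -0.0371, -0.0811, 0.9455, 0.3256, 0.0000]
J5: z=[0.9455, 0.3256, 0.0000] o=[1.1627, -0.4275, -0.4018] → [0.0949, -0.2756, -0.6475, 0.9455, 0.3256, 0.0000]
J6: z=[0.3196, -0.9281, -0.1908] o=[1.2877, -0.4833, 0.0792] → [0.0606, 0.0708, -0.2427, 0.3196, -0.9281, -0.1908]
q̇ = J⁺·V = [0.7800, 0.6170, -0.5580, -0.0850, 0.0760, 0.8620]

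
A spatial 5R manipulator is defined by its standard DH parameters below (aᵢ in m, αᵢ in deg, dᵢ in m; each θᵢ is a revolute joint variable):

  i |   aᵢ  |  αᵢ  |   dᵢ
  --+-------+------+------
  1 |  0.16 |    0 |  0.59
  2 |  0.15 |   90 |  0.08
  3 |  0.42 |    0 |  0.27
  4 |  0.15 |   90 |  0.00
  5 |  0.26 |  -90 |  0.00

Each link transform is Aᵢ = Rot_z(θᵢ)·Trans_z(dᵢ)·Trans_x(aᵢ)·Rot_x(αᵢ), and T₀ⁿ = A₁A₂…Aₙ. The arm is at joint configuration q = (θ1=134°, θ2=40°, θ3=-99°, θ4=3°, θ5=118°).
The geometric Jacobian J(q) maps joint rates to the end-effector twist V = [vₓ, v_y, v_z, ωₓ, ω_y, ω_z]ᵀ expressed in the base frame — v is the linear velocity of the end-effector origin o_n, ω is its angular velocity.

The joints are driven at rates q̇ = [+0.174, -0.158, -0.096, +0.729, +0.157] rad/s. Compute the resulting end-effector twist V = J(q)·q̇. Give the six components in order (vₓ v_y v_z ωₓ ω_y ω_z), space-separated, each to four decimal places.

o_n = [-0.1399, 0.6204, 0.2274]
J₁: ẑ×o_n = [-0.6204, -0.1399, 0.0000], ω = ẑ
J2: z=[0.0000, 0.0000, 1.0000] o=[-0.1111, 0.1151, 0.5900] → [-0.5053, -0.0287, 0.0000, 0.0000, 0.0000, 1.0000]
J3: z=[0.1045, 0.9945, 0.0000] o=[-0.2603, 0.1308, 0.6700] → [-0.4402, 0.0463, -0.0686, 0.1045, 0.9945, 0.0000]
J4: z=[0.1045, 0.9945, 0.0000] o=[-0.1668, 0.3924, 0.2552] → [-0.0276, 0.0029, -0.0029, 0.1045, 0.9945, 0.0000]
J5: z=[0.9891, -0.1040, 0.1045] o=[-0.1512, 0.3908, 0.1060] → [-0.0366, -0.1189, 0.2283, 0.9891, -0.1040, 0.1045]
V = J·q̇ = [-0.0117, -0.0408, 0.0403, 0.2215, 0.6132, 0.0324]

-0.0117 -0.0408 0.0403 0.2215 0.6132 0.0324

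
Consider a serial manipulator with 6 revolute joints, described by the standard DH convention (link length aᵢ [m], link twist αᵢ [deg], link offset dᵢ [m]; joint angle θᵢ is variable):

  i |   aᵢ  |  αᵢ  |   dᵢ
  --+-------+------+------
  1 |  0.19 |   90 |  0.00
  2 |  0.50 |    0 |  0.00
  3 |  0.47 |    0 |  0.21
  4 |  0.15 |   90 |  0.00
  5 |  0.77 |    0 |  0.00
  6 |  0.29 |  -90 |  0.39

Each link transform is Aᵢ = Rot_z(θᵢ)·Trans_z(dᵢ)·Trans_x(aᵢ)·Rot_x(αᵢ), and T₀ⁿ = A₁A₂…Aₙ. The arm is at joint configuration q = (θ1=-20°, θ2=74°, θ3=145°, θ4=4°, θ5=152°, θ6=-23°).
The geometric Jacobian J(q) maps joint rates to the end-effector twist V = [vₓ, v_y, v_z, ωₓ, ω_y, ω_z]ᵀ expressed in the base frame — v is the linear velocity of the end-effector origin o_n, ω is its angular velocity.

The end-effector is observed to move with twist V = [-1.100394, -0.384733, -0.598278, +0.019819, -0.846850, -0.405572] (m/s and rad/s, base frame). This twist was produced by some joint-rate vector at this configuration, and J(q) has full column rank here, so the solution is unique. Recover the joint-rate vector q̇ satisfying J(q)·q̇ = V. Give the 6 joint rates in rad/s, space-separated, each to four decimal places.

-0.0750 0.8530 0.8330 -0.8970 -0.9400 0.4880

o_n = [-0.0681, -0.8232, 0.9559]
J₁: ẑ×o_n = [0.8232, -0.0681, 0.0000], ω = ẑ
J2: z=[-0.3420, -0.9397, 0.0000] o=[0.1785, -0.0650, 0.0000] → [-0.8983, 0.3269, 0.0276, -0.3420, -0.9397, 0.0000]
J3: z=[-0.3420, -0.9397, 0.0000] o=[0.3080, -0.1121, 0.4806] → [-0.4466, 0.1626, -0.1102, -0.3420, -0.9397, 0.0000]
J4: z=[-0.3420, -0.9397, 0.0000] o=[-0.1070, -0.1845, 0.1849] → [-0.7246, 0.2637, 0.2550, -0.3420, -0.9397, 0.0000]
J5: z=[-0.6409, 0.2333, 0.7314] o=[-0.2101, -0.1470, 0.0826] → [0.6983, 0.6636, 0.4002, -0.6409, 0.2333, 0.7314]
J6: z=[-0.6409, 0.2333, 0.7314] o=[0.1335, -0.6568, 0.5462] → [0.2173, 0.1151, 0.1537, -0.6409, 0.2333, 0.7314]
q̇ = J⁺·V = [-0.0750, 0.8530, 0.8330, -0.8970, -0.9400, 0.4880]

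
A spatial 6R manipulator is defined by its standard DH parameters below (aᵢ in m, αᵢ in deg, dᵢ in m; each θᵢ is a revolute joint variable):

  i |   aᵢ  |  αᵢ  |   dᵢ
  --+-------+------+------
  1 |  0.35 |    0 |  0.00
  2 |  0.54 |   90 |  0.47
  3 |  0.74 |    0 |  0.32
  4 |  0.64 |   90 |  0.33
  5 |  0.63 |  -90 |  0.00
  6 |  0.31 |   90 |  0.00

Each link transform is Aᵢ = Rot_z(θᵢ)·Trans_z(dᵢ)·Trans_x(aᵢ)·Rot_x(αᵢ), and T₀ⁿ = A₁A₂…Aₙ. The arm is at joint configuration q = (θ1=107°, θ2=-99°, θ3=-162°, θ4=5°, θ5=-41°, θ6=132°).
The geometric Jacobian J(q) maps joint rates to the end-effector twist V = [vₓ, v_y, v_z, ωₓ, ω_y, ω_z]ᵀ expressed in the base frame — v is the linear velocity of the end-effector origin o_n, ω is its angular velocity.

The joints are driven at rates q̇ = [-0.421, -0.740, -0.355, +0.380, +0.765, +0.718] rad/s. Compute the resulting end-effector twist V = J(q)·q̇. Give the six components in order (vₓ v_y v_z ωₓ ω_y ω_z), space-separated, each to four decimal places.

-0.5962 0.7049 0.3330 -0.6465 -0.6633 -0.6409

o_n = [-0.9976, -0.1675, -0.3454]
J₁: ẑ×o_n = [0.1675, -0.9976, 0.0000], ω = ẑ
J2: z=[0.0000, 0.0000, 1.0000] o=[-0.1023, 0.3347, 0.0000] → [0.5023, -0.8953, 0.0000, 0.0000, 0.0000, 1.0000]
J3: z=[0.1392, -0.9903, 0.0000] o=[0.4324, 0.4099, 0.4700] → [0.8075, 0.1135, -1.4965, 0.1392, -0.9903, 0.0000]
J4: z=[0.1392, -0.9903, 0.0000] o=[-0.2200, -0.0050, 0.2413] → [0.5810, 0.0817, -0.7927, 0.1392, -0.9903, 0.0000]
J5: z=[-0.3869, -0.0544, 0.9205] o=[-0.7574, -0.4138, -0.0087] → [-0.2083, -0.3513, -0.1083, -0.3869, -0.0544, 0.9205]
J6: z=[-0.4930, -0.8314, -0.2563] o=[-1.2484, -0.0654, -0.1945] → [0.0993, -0.1387, 0.2589, -0.4930, -0.8314, -0.2563]
V = J·q̇ = [-0.5962, 0.7049, 0.3330, -0.6465, -0.6633, -0.6409]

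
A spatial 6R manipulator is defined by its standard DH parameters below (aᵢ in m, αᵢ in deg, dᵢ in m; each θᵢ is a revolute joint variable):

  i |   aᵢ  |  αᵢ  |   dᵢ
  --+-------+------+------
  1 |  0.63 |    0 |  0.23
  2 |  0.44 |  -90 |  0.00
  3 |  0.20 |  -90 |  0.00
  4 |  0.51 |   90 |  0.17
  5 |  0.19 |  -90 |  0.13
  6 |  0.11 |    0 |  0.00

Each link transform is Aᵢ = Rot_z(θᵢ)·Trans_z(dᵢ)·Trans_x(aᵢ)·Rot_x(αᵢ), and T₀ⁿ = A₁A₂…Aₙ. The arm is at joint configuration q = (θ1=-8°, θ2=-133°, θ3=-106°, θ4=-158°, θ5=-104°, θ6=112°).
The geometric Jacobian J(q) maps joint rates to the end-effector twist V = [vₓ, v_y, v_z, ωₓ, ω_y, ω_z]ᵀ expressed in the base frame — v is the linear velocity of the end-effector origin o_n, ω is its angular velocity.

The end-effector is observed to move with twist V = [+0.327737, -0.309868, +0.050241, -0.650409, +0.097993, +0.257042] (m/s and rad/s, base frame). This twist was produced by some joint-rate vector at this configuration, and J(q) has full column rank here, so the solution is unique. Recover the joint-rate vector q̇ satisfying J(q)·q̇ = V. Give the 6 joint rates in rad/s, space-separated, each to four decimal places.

0.1600 0.4400 -0.3510 0.4240 0.2940 0.3800

o_n = [0.3046, -0.5413, -0.0032]
J₁: ẑ×o_n = [0.5413, 0.3046, -0.0000], ω = ẑ
J2: z=[0.0000, 0.0000, 1.0000] o=[0.6239, -0.0877, 0.2300] → [0.4536, -0.3192, 0.0000, 0.0000, 0.0000, 1.0000]
J3: z=[0.6293, -0.7771, 0.0000] o=[0.2819, -0.3646, 0.2300] → [0.1813, 0.1468, -0.0935, 0.6293, -0.7771, 0.0000]
J4: z=[-0.7470, -0.6049, 0.2756] o=[0.3248, -0.3299, 0.4223] → [0.3157, -0.3234, 0.1457, -0.7470, -0.6049, 0.2756]
J5: z=[-0.6637, 0.6556, -0.3601] o=[0.2167, -0.6632, 0.0146] → [0.0323, -0.0435, -0.1386, -0.6637, 0.6556, -0.3601]
J6: z=[0.2168, -0.2922, -0.9315] o=[0.2664, -0.4457, -0.0421] → [-0.1004, -0.0440, -0.0096, 0.2168, -0.2922, -0.9315]
q̇ = J⁺·V = [0.1600, 0.4400, -0.3510, 0.4240, 0.2940, 0.3800]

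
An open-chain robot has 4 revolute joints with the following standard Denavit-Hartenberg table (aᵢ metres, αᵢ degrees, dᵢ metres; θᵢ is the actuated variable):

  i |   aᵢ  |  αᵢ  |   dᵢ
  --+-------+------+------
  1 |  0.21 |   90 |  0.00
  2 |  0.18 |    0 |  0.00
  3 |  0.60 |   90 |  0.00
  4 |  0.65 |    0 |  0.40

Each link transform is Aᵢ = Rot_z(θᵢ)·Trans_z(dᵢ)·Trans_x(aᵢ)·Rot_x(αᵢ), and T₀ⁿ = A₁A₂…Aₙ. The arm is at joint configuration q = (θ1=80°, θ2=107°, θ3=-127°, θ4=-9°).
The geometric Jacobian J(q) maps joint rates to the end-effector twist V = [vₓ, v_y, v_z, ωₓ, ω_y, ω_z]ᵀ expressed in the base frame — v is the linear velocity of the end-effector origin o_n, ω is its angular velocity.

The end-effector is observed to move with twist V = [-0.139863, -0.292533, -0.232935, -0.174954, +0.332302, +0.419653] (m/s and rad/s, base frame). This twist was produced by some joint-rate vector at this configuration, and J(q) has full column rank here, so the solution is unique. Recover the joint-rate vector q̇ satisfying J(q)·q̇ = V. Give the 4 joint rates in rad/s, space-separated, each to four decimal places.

o_n = [0.1061, 1.1873, -0.6285]
J₁: ẑ×o_n = [-1.1873, 0.1061, 0.0000], ω = ẑ
J2: z=[0.9848, -0.1736, 0.0000] o=[0.0365, 0.2068, 0.0000] → [0.1091, 0.6190, 0.9777, 0.9848, -0.1736, 0.0000]
J3: z=[0.9848, -0.1736, 0.0000] o=[0.0273, 0.1550, 0.1721] → [0.1390, 0.7885, 1.0303, 0.9848, -0.1736, 0.0000]
J4: z=[-0.0594, -0.3368, -0.9397] o=[0.1252, 0.7102, -0.0331] → [0.6488, -0.0174, -0.0348, -0.0594, -0.3368, -0.9397]
q̇ = J⁺·V = [-0.3960, 0.4970, -0.7270, -0.8680]

-0.3960 0.4970 -0.7270 -0.8680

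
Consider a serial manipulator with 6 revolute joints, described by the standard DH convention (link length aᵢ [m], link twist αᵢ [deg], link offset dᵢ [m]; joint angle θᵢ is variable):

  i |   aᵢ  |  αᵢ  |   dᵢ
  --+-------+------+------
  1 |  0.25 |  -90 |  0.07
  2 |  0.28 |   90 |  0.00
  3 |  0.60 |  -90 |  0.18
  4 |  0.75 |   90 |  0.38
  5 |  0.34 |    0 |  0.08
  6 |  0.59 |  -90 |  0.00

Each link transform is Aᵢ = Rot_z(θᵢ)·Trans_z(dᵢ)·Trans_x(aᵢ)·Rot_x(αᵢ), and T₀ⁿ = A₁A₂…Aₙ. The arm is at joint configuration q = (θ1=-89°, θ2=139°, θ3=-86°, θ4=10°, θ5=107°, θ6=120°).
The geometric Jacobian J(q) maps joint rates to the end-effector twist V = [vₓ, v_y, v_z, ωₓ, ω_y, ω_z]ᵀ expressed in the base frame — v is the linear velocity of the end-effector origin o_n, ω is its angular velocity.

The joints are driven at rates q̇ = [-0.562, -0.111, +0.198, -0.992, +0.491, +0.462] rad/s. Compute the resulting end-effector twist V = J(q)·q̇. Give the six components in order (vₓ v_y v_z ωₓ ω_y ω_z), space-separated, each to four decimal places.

o_n = [-0.8383, 0.0564, -0.4948]
J₁: ẑ×o_n = [-0.0564, -0.8383, 0.0000], ω = ẑ
J2: z=[0.9998, 0.0175, 0.0000] o=[0.0044, -0.2500, 0.0700] → [-0.0099, 0.5648, 0.3210, 0.9998, 0.0175, 0.0000]
J3: z=[0.0114, -0.6560, -0.7547] o=[0.0007, -0.0387, -0.1137] → [0.3218, 0.6375, -0.5492, 0.0114, -0.6560, -0.7547]
J4: z=[0.0566, 0.7540, -0.6545] o=[-0.5963, -0.1356, -0.2770] → [-0.0386, 0.1707, 0.1933, 0.0566, 0.7540, -0.6545]
J5: z=[-0.1621, -0.6399, -0.7512] o=[-1.3136, 0.2623, -0.4612] → [-0.1332, -0.3625, 0.3375, -0.1621, -0.6399, -0.7512]
J6: z=[-0.1621, -0.6399, -0.7512] o=[-1.2102, 0.4415, -0.7426] → [-0.4479, -0.2393, 0.3004, -0.1621, -0.6399, -0.7512]
V = J·q̇ = [-0.1375, 0.0768, -0.0316, -0.3193, -1.4896, -0.7781]

-0.1375 0.0768 -0.0316 -0.3193 -1.4896 -0.7781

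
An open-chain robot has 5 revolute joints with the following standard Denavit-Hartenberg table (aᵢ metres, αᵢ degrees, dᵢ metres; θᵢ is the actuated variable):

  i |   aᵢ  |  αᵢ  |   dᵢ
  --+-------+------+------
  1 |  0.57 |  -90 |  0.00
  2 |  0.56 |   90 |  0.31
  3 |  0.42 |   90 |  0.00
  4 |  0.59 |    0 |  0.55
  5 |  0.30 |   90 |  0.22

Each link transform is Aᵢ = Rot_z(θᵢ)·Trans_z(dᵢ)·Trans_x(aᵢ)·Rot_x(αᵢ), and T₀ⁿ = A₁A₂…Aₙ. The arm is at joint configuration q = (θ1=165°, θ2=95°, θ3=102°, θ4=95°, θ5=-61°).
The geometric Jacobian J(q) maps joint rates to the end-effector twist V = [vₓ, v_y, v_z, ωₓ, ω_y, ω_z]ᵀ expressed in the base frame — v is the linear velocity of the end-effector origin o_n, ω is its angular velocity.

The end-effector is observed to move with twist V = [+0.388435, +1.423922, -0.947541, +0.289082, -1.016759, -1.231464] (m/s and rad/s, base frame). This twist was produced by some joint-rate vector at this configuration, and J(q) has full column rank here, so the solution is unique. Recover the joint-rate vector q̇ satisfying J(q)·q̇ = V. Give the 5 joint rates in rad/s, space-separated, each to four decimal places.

-0.8950 0.8260 -0.5110 0.0020 0.3890

o_n = [-1.4558, -0.7217, -1.2462]
J₁: ẑ×o_n = [0.7217, -1.4558, 0.0000], ω = ẑ
J2: z=[-0.2588, -0.9659, 0.0000] o=[-0.5506, 0.1475, 0.0000] → [1.2037, -0.3225, -0.6494, -0.2588, -0.9659, 0.0000]
J3: z=[-0.9623, 0.2578, -0.0872] o=[-0.5837, -0.1645, -0.5579] → [-0.2260, -0.5863, 0.7610, -0.9623, 0.2578, -0.0872]
J4: z=[0.0285, -0.2229, -0.9744] o=[-0.6973, -0.5594, -0.4709] → [0.0147, 0.7611, -0.1737, 0.0285, -0.2229, -0.9744]
J5: z=[0.0285, -0.2229, -0.9744] o=[-1.2333, -0.4821, -1.0687] → [-0.1939, 0.2218, -0.0564, 0.0285, -0.2229, -0.9744]
q̇ = J⁺·V = [-0.8950, 0.8260, -0.5110, 0.0020, 0.3890]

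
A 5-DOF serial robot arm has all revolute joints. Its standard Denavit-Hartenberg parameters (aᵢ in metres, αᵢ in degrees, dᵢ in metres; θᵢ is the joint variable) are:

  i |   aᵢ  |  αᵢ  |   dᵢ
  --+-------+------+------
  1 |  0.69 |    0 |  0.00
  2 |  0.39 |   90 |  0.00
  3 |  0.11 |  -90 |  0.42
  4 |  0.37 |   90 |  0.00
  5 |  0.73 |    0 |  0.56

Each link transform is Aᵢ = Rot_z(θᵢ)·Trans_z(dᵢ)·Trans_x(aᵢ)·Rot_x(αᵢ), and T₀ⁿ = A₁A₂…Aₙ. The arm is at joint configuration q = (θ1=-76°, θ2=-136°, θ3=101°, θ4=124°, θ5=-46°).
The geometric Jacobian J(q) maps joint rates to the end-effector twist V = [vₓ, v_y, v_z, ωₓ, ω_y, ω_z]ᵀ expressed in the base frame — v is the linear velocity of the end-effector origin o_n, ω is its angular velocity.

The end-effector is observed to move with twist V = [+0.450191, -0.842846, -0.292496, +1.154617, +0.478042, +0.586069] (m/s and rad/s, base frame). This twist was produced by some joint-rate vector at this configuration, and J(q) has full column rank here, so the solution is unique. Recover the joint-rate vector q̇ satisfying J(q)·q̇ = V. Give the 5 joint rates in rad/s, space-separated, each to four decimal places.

o_n = [-0.9161, -0.7242, 0.1825]
J₁: ẑ×o_n = [0.7242, -0.9161, 0.0000], ω = ẑ
J2: z=[0.0000, 0.0000, 1.0000] o=[0.1669, -0.6695, 0.0000] → [0.0547, -1.0830, 0.0000, 0.0000, 0.0000, 1.0000]
J3: z=[0.5299, 0.8480, 0.0000] o=[-0.1638, -0.4628, 0.0000] → [0.1547, -0.0967, 0.4995, 0.5299, 0.8480, 0.0000]
J4: z=[0.8325, -0.5202, -0.1908] o=[0.0766, -0.1178, 0.1080] → [-0.1544, 0.1274, -1.0212, 0.8325, -0.5202, -0.1908]
J5: z=[-0.1622, -0.5580, 0.8138] o=[-0.1195, -0.3570, -0.0951] → [0.1439, -0.6033, -0.3850, -0.1622, -0.5580, 0.8138]
q̇ = J⁺·V = [0.7900, 0.5900, 0.5850, 0.8640, -0.7730]

0.7900 0.5900 0.5850 0.8640 -0.7730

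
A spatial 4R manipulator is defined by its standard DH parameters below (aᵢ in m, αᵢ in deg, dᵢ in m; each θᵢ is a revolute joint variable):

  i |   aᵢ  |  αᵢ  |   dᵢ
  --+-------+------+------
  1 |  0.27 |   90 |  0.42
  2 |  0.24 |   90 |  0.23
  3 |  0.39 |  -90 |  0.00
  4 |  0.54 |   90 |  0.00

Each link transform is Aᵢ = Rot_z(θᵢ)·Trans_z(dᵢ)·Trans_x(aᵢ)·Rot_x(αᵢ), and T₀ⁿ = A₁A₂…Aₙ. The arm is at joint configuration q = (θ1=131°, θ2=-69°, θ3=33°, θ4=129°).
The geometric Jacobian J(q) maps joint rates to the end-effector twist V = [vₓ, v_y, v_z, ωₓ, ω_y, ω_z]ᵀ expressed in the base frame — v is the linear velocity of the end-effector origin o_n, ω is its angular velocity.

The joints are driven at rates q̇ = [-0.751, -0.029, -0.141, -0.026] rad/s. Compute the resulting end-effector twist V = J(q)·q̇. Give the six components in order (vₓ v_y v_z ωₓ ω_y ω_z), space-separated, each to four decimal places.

o_n = [-0.3063, 0.7446, 0.3071]
J₁: ẑ×o_n = [-0.7446, -0.3063, 0.0000], ω = ẑ
J2: z=[0.7547, 0.6561, 0.0000] o=[-0.1771, 0.2038, 0.4200] → [-0.0741, 0.0852, 0.4929, 0.7547, 0.6561, 0.0000]
J3: z=[0.6125, -0.7046, -0.3584] o=[-0.0600, 0.4196, 0.1959] → [0.0382, 0.0202, 0.0255, 0.6125, -0.7046, -0.3584]
J4: z=[0.7610, 0.4029, 0.5085] o=[0.0234, 0.6474, -0.1094] → [0.1184, -0.4846, 0.2068, 0.7610, 0.4029, 0.5085]
V = J·q̇ = [0.5529, 0.2373, -0.0233, -0.1280, 0.0698, -0.7137]

0.5529 0.2373 -0.0233 -0.1280 0.0698 -0.7137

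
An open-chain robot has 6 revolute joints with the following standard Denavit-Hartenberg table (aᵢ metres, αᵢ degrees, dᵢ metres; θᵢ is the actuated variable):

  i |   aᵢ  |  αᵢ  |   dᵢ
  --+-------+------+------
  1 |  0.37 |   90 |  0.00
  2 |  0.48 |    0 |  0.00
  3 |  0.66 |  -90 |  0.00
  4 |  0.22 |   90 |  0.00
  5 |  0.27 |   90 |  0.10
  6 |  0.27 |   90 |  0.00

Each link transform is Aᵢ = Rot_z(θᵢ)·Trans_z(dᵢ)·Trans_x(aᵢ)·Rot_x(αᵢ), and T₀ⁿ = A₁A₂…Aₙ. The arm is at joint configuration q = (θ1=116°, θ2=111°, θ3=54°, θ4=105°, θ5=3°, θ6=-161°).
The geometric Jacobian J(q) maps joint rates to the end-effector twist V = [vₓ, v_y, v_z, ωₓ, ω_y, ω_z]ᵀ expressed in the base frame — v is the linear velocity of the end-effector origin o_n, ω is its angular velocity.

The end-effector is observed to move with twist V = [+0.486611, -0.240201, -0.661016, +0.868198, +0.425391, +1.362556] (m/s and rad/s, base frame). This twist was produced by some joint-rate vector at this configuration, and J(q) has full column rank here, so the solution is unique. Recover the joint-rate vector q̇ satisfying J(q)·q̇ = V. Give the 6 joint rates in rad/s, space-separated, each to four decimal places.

0.8800 0.2570 0.7600 -0.1500 0.1320 0.3170

o_n = [-0.0346, -0.4534, 0.6055]
J₁: ẑ×o_n = [0.4534, -0.0346, 0.0000], ω = ẑ
J2: z=[0.8988, 0.4384, 0.0000] o=[-0.1622, 0.3326, 0.0000] → [0.2654, -0.5442, -0.7623, 0.8988, 0.4384, 0.0000]
J3: z=[0.8988, 0.4384, 0.0000] o=[-0.0868, 0.1779, 0.4481] → [0.0690, -0.1415, -0.5903, 0.8988, 0.4384, 0.0000]
J4: z=[0.1135, -0.2326, -0.9659] o=[0.1927, -0.3950, 0.6189] → [-0.0532, 0.2210, -0.0595, 0.1135, -0.2326, -0.9659]
J5: z=[0.1764, -0.9520, 0.2500] o=[-0.0224, -0.4388, 0.6042] → [0.0024, -0.0033, -0.0141, 0.1764, -0.9520, 0.2500]
J6: z=[-0.1645, 0.2219, 0.9611] o=[-0.2668, -0.5908, 0.5975] → [-0.1303, 0.2245, -0.0741, -0.1645, 0.2219, 0.9611]
q̇ = J⁺·V = [0.8800, 0.2570, 0.7600, -0.1500, 0.1320, 0.3170]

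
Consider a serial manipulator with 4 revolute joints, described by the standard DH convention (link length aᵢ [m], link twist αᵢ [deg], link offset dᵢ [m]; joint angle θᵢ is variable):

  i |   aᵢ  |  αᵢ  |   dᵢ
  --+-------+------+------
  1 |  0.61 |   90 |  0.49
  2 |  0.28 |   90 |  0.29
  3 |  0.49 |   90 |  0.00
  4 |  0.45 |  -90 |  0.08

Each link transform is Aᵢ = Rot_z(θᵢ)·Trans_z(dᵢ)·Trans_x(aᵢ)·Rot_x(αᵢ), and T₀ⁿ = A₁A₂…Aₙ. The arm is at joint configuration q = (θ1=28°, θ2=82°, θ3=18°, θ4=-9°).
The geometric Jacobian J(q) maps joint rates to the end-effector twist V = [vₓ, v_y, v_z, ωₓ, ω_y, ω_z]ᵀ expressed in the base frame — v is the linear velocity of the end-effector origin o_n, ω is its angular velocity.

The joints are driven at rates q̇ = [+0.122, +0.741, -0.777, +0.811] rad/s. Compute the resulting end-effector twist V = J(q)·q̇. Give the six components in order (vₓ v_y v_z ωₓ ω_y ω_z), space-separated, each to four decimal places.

o_n = [0.8597, -0.1122, 1.6816]
J₁: ẑ×o_n = [0.1122, 0.8597, -0.0000], ω = ẑ
J2: z=[0.4695, -0.8829, 0.0000] o=[0.5386, 0.2864, 0.4900] → [-1.0521, -0.5594, 0.0964, 0.4695, -0.8829, 0.0000]
J3: z=[0.8744, 0.4649, -0.1392] o=[0.7092, 0.0486, 0.7673] → [0.4027, -0.8204, -0.2106, 0.8744, 0.4649, -0.1392]
J4: z=[-0.4085, 0.8599, 0.3060] o=[0.8375, -0.0546, 1.2288] → [0.4071, 0.1918, 0.0044, -0.4085, 0.8599, 0.3060]
V = J·q̇ = [-0.7487, 0.4834, 0.2387, -0.6628, -0.3181, 0.4783]

-0.7487 0.4834 0.2387 -0.6628 -0.3181 0.4783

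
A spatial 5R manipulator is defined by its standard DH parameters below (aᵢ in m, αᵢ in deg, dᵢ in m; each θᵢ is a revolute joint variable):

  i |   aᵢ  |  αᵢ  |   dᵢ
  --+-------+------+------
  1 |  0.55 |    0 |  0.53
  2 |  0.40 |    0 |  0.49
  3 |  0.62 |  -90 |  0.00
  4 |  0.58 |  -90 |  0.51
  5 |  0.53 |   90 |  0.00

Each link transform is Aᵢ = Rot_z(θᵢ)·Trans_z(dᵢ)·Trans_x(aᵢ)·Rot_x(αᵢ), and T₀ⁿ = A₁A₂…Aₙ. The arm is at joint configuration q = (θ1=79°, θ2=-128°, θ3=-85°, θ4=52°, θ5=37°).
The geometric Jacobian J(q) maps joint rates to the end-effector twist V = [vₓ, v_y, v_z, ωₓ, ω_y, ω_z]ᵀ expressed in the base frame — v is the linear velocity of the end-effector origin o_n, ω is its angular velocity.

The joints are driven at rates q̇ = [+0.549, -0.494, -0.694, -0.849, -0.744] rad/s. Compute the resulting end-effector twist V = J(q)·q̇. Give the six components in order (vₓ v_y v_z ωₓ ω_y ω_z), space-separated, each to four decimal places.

o_n = [-0.3550, -0.7850, 0.2294]
J₁: ẑ×o_n = [0.7850, -0.3550, 0.0000], ω = ẑ
J2: z=[0.0000, 0.0000, 1.0000] o=[0.1049, 0.5399, 0.5300] → [1.3249, -0.4599, 0.0000, 0.0000, 0.0000, 1.0000]
J3: z=[0.0000, 0.0000, 1.0000] o=[0.3674, 0.2380, 1.0200] → [1.0230, -0.7223, 0.0000, 0.0000, 0.0000, 1.0000]
J4: z=[0.7193, -0.6947, 0.0000] o=[-0.0633, -0.2080, 1.0200] → [0.5492, 0.5687, -0.6177, 0.7193, -0.6947, 0.0000]
J5: z=[0.5474, 0.5668, -0.6157] o=[0.0555, -0.8191, 0.5630] → [-0.1681, 0.4353, 0.2513, 0.5474, 0.5668, -0.6157]
V = J·q̇ = [-1.2747, -0.2731, 0.3374, -1.0180, 0.1680, -0.1809]

-1.2747 -0.2731 0.3374 -1.0180 0.1680 -0.1809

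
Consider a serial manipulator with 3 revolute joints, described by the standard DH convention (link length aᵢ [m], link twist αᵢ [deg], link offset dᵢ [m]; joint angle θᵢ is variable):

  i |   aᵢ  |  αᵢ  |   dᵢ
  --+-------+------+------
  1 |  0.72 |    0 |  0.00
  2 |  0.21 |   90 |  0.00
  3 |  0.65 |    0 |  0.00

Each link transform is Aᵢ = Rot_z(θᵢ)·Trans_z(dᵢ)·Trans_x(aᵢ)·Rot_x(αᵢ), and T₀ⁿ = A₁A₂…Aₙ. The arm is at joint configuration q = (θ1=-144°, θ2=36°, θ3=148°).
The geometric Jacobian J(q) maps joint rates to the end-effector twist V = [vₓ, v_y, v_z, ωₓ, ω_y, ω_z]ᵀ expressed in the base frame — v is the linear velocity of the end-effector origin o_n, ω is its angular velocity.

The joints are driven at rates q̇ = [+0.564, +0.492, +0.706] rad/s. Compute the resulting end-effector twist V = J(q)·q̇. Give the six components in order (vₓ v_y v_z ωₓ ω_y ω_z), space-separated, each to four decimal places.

-0.0289 0.0141 -0.3892 -0.6714 0.2182 1.0560

o_n = [-0.4770, -0.0987, 0.3444]
J₁: ẑ×o_n = [0.0987, -0.4770, 0.0000], ω = ẑ
J2: z=[0.0000, 0.0000, 1.0000] o=[-0.5825, -0.4232, 0.0000] → [-0.3245, 0.1054, 0.0000, 0.0000, 0.0000, 1.0000]
J3: z=[-0.9511, 0.3090, 0.0000] o=[-0.6474, -0.6229, 0.0000] → [0.1064, 0.3276, -0.5512, -0.9511, 0.3090, 0.0000]
V = J·q̇ = [-0.0289, 0.0141, -0.3892, -0.6714, 0.2182, 1.0560]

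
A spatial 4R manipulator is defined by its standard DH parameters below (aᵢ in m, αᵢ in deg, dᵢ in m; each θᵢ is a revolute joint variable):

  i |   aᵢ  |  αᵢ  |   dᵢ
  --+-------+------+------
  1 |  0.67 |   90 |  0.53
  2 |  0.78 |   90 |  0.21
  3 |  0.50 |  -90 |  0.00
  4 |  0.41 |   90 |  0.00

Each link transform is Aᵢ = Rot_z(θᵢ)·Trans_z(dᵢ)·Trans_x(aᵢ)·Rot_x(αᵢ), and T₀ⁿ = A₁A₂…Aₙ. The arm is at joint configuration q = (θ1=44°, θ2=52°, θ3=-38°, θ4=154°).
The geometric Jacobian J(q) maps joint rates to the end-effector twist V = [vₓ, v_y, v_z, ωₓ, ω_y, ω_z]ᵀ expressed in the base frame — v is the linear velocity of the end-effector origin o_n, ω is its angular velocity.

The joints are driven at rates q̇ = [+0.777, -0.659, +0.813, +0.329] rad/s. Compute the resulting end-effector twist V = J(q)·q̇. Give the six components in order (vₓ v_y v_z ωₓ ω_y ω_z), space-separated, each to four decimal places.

0.0369 1.0262 -0.3247 0.2729 0.8192 0.4361

o_n = [0.8610, 0.6521, 1.3370]
J₁: ẑ×o_n = [-0.6521, 0.8610, 0.0000], ω = ẑ
J2: z=[0.6947, -0.7193, 0.0000] o=[0.4820, 0.4654, 0.5300] → [-0.5805, -0.5606, 0.4024, 0.6947, -0.7193, 0.0000]
J3: z=[0.5668, 0.5474, -0.6157] o=[0.9733, 0.6479, 1.1446] → [0.1078, -0.0399, 0.0638, 0.5668, 0.5474, -0.6157]
J4: z=[0.8201, -0.3035, 0.4851] o=[0.9339, 1.0379, 1.4551] → [0.2230, 0.0615, -0.3385, 0.8201, -0.3035, 0.4851]
V = J·q̇ = [0.0369, 1.0262, -0.3247, 0.2729, 0.8192, 0.4361]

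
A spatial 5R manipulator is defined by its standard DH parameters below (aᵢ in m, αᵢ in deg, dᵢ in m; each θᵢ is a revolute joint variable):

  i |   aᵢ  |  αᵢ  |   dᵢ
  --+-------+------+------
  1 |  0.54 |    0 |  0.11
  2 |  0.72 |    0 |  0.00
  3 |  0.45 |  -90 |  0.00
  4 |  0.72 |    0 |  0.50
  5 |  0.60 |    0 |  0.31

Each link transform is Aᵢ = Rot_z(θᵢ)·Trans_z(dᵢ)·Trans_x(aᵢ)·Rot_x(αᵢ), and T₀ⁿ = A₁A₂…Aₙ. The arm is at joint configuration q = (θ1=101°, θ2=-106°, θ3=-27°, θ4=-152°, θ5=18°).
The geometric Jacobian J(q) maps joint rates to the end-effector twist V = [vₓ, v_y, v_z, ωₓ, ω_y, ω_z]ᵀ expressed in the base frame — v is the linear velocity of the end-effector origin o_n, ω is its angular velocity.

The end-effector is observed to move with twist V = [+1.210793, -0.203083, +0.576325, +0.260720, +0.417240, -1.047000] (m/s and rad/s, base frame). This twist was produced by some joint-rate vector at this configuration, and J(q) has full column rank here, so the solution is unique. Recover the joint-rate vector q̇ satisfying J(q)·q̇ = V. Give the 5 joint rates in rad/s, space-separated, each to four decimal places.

o_n = [0.5325, 1.4735, 0.8796]
J₁: ẑ×o_n = [-1.4735, 0.5325, 0.0000], ω = ẑ
J2: z=[0.0000, 0.0000, 1.0000] o=[-0.1030, 0.5301, 0.1100] → [-0.9435, 0.6355, 0.0000, 0.0000, 0.0000, 1.0000]
J3: z=[0.0000, 0.0000, 1.0000] o=[0.6142, 0.4673, 0.1100] → [-1.0062, -0.0817, 0.0000, 0.0000, 0.0000, 1.0000]
J4: z=[0.5299, 0.8480, 0.0000] o=[0.9958, 0.2289, 0.1100] → [0.6527, -0.4078, 1.0525, 0.5299, 0.8480, 0.0000]
J5: z=[0.5299, 0.8480, 0.0000] o=[0.7217, 0.9898, 0.4480] → [0.3660, -0.2287, 0.4168, 0.5299, 0.8480, 0.0000]
q̇ = J⁺·V = [0.3530, -0.4020, -0.9980, 0.5840, -0.0920]

0.3530 -0.4020 -0.9980 0.5840 -0.0920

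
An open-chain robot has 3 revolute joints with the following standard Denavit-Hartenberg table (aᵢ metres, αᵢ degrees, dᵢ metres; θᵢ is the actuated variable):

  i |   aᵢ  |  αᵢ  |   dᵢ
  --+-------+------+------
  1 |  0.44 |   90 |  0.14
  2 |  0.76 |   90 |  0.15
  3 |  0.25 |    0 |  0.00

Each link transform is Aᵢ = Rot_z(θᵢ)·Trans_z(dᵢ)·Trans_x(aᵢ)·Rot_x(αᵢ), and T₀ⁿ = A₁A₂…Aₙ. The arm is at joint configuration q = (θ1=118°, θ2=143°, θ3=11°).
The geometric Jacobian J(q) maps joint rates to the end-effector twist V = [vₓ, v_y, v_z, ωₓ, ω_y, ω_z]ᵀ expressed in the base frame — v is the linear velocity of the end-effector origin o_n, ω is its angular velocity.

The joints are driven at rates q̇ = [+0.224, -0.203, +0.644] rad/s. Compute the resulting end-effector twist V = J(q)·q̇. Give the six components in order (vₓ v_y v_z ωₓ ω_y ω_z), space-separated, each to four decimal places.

o_n = [0.3450, -0.2277, 0.7451]
J₁: ẑ×o_n = [0.2277, 0.3450, -0.0000], ω = ẑ
J2: z=[0.8829, 0.4695, 0.0000] o=[-0.2066, 0.3885, 0.1400] → [0.2841, -0.5342, -0.8030, 0.8829, 0.4695, 0.0000]
J3: z=[-0.2825, 0.5314, 0.7986] o=[0.2108, -0.0770, 0.5974] → [0.1988, 0.1488, -0.0287, -0.2825, 0.5314, 0.7986]
V = J·q̇ = [0.1214, 0.2816, 0.1445, -0.3612, 0.2469, 0.7383]

0.1214 0.2816 0.1445 -0.3612 0.2469 0.7383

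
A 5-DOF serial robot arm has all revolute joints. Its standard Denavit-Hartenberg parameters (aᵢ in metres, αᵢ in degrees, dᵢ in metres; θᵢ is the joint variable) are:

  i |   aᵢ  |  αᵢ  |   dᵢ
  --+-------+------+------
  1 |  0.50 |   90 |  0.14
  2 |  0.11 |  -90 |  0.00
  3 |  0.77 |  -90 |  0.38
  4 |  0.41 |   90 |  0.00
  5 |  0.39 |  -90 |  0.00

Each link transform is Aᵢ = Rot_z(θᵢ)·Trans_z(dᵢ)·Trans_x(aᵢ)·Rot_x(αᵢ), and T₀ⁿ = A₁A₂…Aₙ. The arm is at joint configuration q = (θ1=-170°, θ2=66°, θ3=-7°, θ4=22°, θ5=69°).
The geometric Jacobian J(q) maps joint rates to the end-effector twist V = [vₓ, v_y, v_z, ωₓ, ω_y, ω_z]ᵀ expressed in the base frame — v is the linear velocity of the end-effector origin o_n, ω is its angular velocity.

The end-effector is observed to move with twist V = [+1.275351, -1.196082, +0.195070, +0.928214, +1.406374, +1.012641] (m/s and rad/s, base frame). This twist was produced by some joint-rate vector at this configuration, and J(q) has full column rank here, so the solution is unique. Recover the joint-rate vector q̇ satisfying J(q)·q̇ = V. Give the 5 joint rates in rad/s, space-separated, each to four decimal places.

o_n = [-0.8708, -0.3621, 1.5122]
J₁: ẑ×o_n = [0.3621, -0.8708, 0.0000], ω = ẑ
J2: z=[-0.1736, 0.9848, 0.0000] o=[-0.4924, -0.0868, 0.1400] → [1.3514, 0.2383, 0.4204, -0.1736, 0.9848, 0.0000]
J3: z=[0.8997, 0.1586, 0.4067] o=[-0.5365, -0.0946, 0.2405] → [0.3106, -1.2801, -0.1877, 0.8997, 0.1586, 0.4067]
J4: z=[0.1235, -0.9861, 0.1113] o=[-0.5170, 0.0041, 1.0932] → [-0.3724, -0.0911, -0.3941, 0.1235, -0.9861, 0.1113]
J5: z=[0.6773, 0.1658, 0.7168] o=[-0.8144, -0.0013, 1.3755] → [0.2813, -0.1330, -0.2351, 0.6773, 0.1658, 0.7168]
q̇ = J⁺·V = [0.3630, 0.2960, 0.7420, -0.9060, 0.6260]

0.3630 0.2960 0.7420 -0.9060 0.6260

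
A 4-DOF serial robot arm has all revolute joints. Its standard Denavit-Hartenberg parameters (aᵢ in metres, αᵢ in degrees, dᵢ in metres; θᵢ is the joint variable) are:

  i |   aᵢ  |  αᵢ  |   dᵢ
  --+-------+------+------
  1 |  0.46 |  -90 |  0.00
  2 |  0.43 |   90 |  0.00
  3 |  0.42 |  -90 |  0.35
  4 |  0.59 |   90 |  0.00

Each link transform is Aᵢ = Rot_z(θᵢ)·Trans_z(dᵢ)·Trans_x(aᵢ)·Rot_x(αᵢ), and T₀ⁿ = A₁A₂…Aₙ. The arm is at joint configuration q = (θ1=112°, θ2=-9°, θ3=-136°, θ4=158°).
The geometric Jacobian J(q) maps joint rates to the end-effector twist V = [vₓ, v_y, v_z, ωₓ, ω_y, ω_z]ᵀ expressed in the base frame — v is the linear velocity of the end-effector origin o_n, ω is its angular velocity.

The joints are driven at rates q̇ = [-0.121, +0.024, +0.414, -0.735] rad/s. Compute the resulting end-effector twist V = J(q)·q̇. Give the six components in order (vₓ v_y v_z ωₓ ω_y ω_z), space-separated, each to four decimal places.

o_n = [-0.4395, 0.8522, 0.2090]
J₁: ẑ×o_n = [-0.8522, -0.4395, 0.0000], ω = ẑ
J2: z=[-0.9272, -0.3746, 0.0000] o=[-0.1723, 0.4265, 0.0000] → [-0.0783, 0.1937, -0.4948, -0.9272, -0.3746, 0.0000]
J3: z=[0.0586, -0.1450, 0.9877] o=[-0.3314, 0.8203, 0.0673] → [-0.0521, -0.1150, -0.0138, 0.0586, -0.1450, 0.9877]
J4: z=[0.4099, 0.9056, 0.1087] o=[0.0714, 0.6021, 0.3657] → [-0.1691, 0.0087, 0.5652, 0.4099, 0.9056, 0.1087]
V = J·q̇ = [0.2040, 0.0038, -0.4330, -0.2993, -0.7347, 0.2080]

0.2040 0.0038 -0.4330 -0.2993 -0.7347 0.2080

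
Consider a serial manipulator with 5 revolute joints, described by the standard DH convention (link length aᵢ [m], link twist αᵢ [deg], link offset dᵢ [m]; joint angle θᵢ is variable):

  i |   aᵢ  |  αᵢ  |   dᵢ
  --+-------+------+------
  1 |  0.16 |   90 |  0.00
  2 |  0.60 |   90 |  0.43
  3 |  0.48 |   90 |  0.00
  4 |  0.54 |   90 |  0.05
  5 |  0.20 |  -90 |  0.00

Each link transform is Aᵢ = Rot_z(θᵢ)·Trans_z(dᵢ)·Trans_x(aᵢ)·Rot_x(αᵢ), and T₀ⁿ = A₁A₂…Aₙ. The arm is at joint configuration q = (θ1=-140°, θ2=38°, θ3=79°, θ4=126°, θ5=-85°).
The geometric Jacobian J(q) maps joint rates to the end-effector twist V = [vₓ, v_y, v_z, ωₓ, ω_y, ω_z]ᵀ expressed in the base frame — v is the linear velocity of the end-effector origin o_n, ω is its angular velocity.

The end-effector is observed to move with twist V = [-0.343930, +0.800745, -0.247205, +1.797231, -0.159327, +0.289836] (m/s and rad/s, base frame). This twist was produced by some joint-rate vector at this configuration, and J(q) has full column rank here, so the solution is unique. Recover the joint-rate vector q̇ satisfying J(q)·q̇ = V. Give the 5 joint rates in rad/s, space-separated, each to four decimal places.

o_n = [-1.0174, -0.0600, -0.0583]
J₁: ẑ×o_n = [0.0600, -1.0174, 0.0000], ω = ẑ
J2: z=[-0.6428, 0.7660, 0.0000] o=[-0.1226, -0.1028, 0.0000] → [-0.0446, -0.0375, 0.6579, -0.6428, 0.7660, 0.0000]
J3: z=[-0.4716, -0.3957, -0.7880] o=[-0.7612, -0.0774, 0.3694] → [0.1829, 0.0002, -0.1096, -0.4716, -0.3957, -0.7880]
J4: z=[-0.4699, -0.6434, 0.6044] o=[-1.1193, 0.2372, 0.4258] → [0.4910, -0.1659, 0.2052, -0.4699, -0.6434, 0.6044]
J5: z=[-0.8809, 0.2976, -0.3681] o=[-1.1120, -0.1759, 0.0745] → [0.0032, -0.1517, -0.1302, -0.8809, 0.2976, -0.3681]
q̇ = J⁺·V = [-0.5720, -0.6070, -0.9200, -0.3370, -0.9250]

-0.5720 -0.6070 -0.9200 -0.3370 -0.9250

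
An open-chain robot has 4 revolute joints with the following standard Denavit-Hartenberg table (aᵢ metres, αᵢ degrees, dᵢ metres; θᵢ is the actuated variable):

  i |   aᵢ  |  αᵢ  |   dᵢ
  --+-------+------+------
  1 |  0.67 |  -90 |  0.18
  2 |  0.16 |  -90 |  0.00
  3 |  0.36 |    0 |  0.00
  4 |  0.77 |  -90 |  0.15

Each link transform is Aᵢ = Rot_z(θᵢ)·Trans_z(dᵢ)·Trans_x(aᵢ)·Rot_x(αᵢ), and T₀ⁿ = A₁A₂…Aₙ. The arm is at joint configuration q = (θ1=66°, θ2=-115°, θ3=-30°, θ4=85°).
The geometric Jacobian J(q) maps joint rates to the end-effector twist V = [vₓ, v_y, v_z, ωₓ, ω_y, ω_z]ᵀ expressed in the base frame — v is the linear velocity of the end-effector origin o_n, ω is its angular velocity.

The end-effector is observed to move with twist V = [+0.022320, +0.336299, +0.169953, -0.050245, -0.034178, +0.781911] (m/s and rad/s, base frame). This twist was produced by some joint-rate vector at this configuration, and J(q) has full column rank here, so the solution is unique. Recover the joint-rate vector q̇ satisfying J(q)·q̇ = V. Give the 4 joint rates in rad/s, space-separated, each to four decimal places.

0.8060 0.0320 0.7930 -0.8500

o_n = [0.5826, 0.2003, 1.0712]
J₁: ẑ×o_n = [-0.2003, 0.5826, 0.0000], ω = ẑ
J2: z=[-0.9135, 0.4067, 0.0000] o=[0.2725, 0.6121, 0.1800] → [0.3625, 0.8142, 0.2501, -0.9135, 0.4067, 0.0000]
J3: z=[0.3686, 0.8280, 0.4226] o=[0.2450, 0.5503, 0.3250] → [0.7658, -0.1324, -0.4085, 0.3686, 0.8280, 0.4226]
J4: z=[0.3686, 0.8280, 0.4226] o=[0.0270, 0.5031, 0.6076] → [0.5119, 0.0639, -0.5717, 0.3686, 0.8280, 0.4226]
q̇ = J⁺·V = [0.8060, 0.0320, 0.7930, -0.8500]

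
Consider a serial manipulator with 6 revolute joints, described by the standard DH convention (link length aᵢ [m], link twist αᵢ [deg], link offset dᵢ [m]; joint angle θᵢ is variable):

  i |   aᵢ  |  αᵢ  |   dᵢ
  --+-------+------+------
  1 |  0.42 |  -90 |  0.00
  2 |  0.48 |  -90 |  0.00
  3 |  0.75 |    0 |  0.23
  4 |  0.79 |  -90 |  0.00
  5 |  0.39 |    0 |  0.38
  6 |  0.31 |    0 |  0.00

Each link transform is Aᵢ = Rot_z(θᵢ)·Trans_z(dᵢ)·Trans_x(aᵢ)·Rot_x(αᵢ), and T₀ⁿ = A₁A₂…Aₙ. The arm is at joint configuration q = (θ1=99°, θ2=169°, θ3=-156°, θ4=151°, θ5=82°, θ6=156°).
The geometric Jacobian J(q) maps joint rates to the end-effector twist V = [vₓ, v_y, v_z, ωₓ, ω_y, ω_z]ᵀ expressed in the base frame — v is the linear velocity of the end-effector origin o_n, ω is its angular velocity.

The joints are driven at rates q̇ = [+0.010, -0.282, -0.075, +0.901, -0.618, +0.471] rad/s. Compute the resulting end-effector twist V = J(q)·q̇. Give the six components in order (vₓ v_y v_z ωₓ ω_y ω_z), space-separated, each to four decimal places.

0.6014 0.1780 -0.1197 0.1566 -0.1220 0.8233

o_n = [0.0291, -0.0930, 0.0083]
J₁: ẑ×o_n = [0.0930, 0.0291, -0.0000], ω = ẑ
J2: z=[-0.9877, -0.1564, 0.0000] o=[-0.0657, 0.4148, 0.0000] → [-0.0013, 0.0082, 0.5164, -0.9877, -0.1564, 0.0000]
J3: z=[0.0298, -0.1885, 0.9816] o=[0.0080, -0.0506, -0.0916] → [0.0229, 0.0178, 0.0027, 0.0298, -0.1885, 0.9816]
J4: z=[0.0298, -0.1885, 0.9816] o=[-0.3916, 0.5227, 0.2649] → [0.6528, 0.4207, 0.0609, 0.0298, -0.1885, 0.9816]
J5: z=[0.9973, 0.0713, -0.0166] o=[-0.3388, -0.2511, 0.1148] → [-0.0050, 0.1001, 0.1314, 0.9973, 0.0713, -0.0166]
J6: z=[0.9973, 0.0713, -0.0166] o=[0.0323, -0.2044, -0.2810] → [0.0225, -0.2885, 0.1113, 0.9973, 0.0713, -0.0166]
V = J·q̇ = [0.6014, 0.1780, -0.1197, 0.1566, -0.1220, 0.8233]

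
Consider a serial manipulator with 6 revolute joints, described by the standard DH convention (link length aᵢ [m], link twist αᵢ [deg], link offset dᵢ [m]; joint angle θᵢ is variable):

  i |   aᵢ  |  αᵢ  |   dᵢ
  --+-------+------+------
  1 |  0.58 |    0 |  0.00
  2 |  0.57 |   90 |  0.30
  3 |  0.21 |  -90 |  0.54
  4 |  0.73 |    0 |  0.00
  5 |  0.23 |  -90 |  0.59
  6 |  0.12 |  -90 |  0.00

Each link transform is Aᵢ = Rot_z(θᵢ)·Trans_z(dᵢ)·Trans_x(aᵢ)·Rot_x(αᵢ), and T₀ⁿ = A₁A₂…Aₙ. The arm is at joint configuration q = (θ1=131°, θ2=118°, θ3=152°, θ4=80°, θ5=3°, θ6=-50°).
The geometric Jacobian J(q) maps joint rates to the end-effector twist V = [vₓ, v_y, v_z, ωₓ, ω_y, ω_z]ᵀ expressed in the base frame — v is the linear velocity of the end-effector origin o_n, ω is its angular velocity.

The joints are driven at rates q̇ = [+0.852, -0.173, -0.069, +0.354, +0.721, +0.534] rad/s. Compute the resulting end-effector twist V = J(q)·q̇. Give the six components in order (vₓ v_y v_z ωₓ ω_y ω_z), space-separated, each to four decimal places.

-0.3601 -0.5115 -0.1893 0.1383 -0.0138 -0.5190

o_n = [0.1000, 0.3396, -0.1264]
J₁: ẑ×o_n = [-0.3396, 0.1000, 0.0000], ω = ẑ
J2: z=[0.0000, 0.0000, 1.0000] o=[-0.3805, 0.4377, 0.0000] → [0.0982, 0.4805, -0.0000, 0.0000, 0.0000, 1.0000]
J3: z=[-0.9336, 0.3584, 0.0000] o=[-0.5848, -0.0944, 0.3000] → [-0.1528, -0.3981, -0.6505, -0.9336, 0.3584, 0.0000]
J4: z=[0.1682, 0.4383, -0.8829] o=[-1.0225, 0.2722, 0.3986] → [-0.1706, -0.9027, -0.4806, 0.1682, 0.4383, -0.8829]
J5: z=[0.1682, 0.4383, -0.8829] o=[-0.3112, 0.1191, 0.4581] → [-0.0615, -0.2647, -0.1431, 0.1682, 0.4383, -0.8829]
J6: z=[-0.2003, -0.8618, -0.4660] o=[0.0101, 0.3190, -0.0497] → [0.0757, -0.0573, 0.0734, -0.2003, -0.8618, -0.4660]
V = J·q̇ = [-0.3601, -0.5115, -0.1893, 0.1383, -0.0138, -0.5190]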